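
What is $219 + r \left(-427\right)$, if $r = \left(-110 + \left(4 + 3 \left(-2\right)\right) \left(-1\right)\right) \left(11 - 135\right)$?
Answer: $-5718165$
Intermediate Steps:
$r = 13392$ ($r = \left(-110 + \left(4 - 6\right) \left(-1\right)\right) \left(-124\right) = \left(-110 - -2\right) \left(-124\right) = \left(-110 + 2\right) \left(-124\right) = \left(-108\right) \left(-124\right) = 13392$)
$219 + r \left(-427\right) = 219 + 13392 \left(-427\right) = 219 - 5718384 = -5718165$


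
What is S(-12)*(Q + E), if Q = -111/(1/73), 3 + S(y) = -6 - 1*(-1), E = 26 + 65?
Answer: 64096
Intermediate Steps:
E = 91
S(y) = -8 (S(y) = -3 + (-6 - 1*(-1)) = -3 + (-6 + 1) = -3 - 5 = -8)
Q = -8103 (Q = -111/(1*(1/73)) = -111/1/73 = -111*73 = -8103)
S(-12)*(Q + E) = -8*(-8103 + 91) = -8*(-8012) = 64096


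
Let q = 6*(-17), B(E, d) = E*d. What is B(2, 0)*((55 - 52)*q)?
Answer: 0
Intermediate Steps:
q = -102
B(2, 0)*((55 - 52)*q) = (2*0)*((55 - 52)*(-102)) = 0*(3*(-102)) = 0*(-306) = 0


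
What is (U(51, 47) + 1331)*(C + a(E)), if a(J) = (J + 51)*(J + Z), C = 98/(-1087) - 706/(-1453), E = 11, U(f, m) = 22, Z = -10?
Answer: 133336134030/1579411 ≈ 84421.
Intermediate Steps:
C = 625028/1579411 (C = 98*(-1/1087) - 706*(-1/1453) = -98/1087 + 706/1453 = 625028/1579411 ≈ 0.39573)
a(J) = (-10 + J)*(51 + J) (a(J) = (J + 51)*(J - 10) = (51 + J)*(-10 + J) = (-10 + J)*(51 + J))
(U(51, 47) + 1331)*(C + a(E)) = (22 + 1331)*(625028/1579411 + (-510 + 11² + 41*11)) = 1353*(625028/1579411 + (-510 + 121 + 451)) = 1353*(625028/1579411 + 62) = 1353*(98548510/1579411) = 133336134030/1579411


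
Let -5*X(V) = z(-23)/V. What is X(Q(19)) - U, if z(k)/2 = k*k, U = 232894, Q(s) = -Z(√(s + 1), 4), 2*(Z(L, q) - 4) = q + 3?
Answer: -17464934/75 ≈ -2.3287e+5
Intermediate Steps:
Z(L, q) = 11/2 + q/2 (Z(L, q) = 4 + (q + 3)/2 = 4 + (3 + q)/2 = 4 + (3/2 + q/2) = 11/2 + q/2)
Q(s) = -15/2 (Q(s) = -(11/2 + (½)*4) = -(11/2 + 2) = -1*15/2 = -15/2)
z(k) = 2*k² (z(k) = 2*(k*k) = 2*k²)
X(V) = -1058/(5*V) (X(V) = -2*(-23)²/(5*V) = -2*529/(5*V) = -1058/(5*V))
X(Q(19)) - U = -1058/(5*(-15/2)) - 1*232894 = -1058/5*(-2/15) - 232894 = 2116/75 - 232894 = -17464934/75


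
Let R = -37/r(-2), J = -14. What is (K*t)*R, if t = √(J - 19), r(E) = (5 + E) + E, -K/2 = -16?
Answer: -1184*I*√33 ≈ -6801.6*I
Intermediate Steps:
K = 32 (K = -2*(-16) = 32)
r(E) = 5 + 2*E
t = I*√33 (t = √(-14 - 19) = √(-33) = I*√33 ≈ 5.7446*I)
R = -37 (R = -37/(5 + 2*(-2)) = -37/(5 - 4) = -37/1 = -37*1 = -37)
(K*t)*R = (32*(I*√33))*(-37) = (32*I*√33)*(-37) = -1184*I*√33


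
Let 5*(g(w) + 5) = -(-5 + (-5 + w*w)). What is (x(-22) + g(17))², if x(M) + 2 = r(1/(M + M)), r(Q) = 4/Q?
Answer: 1425636/25 ≈ 57025.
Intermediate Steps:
g(w) = -3 - w²/5 (g(w) = -5 + (-(-5 + (-5 + w*w)))/5 = -5 + (-(-5 + (-5 + w²)))/5 = -5 + (-(-10 + w²))/5 = -5 + (10 - w²)/5 = -5 + (2 - w²/5) = -3 - w²/5)
x(M) = -2 + 8*M (x(M) = -2 + 4/(1/(M + M)) = -2 + 4/(1/(2*M)) = -2 + 4/((1/(2*M))) = -2 + 4*(2*M) = -2 + 8*M)
(x(-22) + g(17))² = ((-2 + 8*(-22)) + (-3 - ⅕*17²))² = ((-2 - 176) + (-3 - ⅕*289))² = (-178 + (-3 - 289/5))² = (-178 - 304/5)² = (-1194/5)² = 1425636/25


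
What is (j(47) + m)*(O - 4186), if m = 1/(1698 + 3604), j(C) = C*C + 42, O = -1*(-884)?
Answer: -19704359753/2651 ≈ -7.4328e+6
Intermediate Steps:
O = 884
j(C) = 42 + C**2 (j(C) = C**2 + 42 = 42 + C**2)
m = 1/5302 ≈ 0.00018861
(j(47) + m)*(O - 4186) = ((42 + 47**2) + 1/5302)*(884 - 4186) = ((42 + 2209) + 1/5302)*(-3302) = (2251 + 1/5302)*(-3302) = (11934803/5302)*(-3302) = -19704359753/2651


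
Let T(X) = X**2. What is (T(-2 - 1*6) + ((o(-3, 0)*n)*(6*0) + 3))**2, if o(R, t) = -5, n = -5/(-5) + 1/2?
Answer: 4489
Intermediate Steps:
n = 3/2 (n = -5*(-1/5) + 1*(1/2) = 1 + 1/2 = 3/2 ≈ 1.5000)
(T(-2 - 1*6) + ((o(-3, 0)*n)*(6*0) + 3))**2 = ((-2 - 1*6)**2 + ((-5*3/2)*(6*0) + 3))**2 = ((-2 - 6)**2 + (-15/2*0 + 3))**2 = ((-8)**2 + (0 + 3))**2 = (64 + 3)**2 = 67**2 = 4489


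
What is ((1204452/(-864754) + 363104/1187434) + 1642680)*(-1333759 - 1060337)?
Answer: -1009569708615932643293472/256709575309 ≈ -3.9327e+12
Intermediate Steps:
((1204452/(-864754) + 363104/1187434) + 1642680)*(-1333759 - 1060337) = ((1204452*(-1/864754) + 363104*(1/1187434)) + 1642680)*(-2394096) = ((-602226/432377 + 181552/593717) + 1642680)*(-2394096) = (-279052904938/256709575309 + 1642680)*(-2394096) = (421691406115683182/256709575309)*(-2394096) = -1009569708615932643293472/256709575309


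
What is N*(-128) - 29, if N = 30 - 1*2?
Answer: -3613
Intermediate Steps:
N = 28 (N = 30 - 2 = 28)
N*(-128) - 29 = 28*(-128) - 29 = -3584 - 29 = -3613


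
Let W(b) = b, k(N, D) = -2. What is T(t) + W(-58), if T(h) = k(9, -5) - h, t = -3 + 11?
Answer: -68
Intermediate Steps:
t = 8
T(h) = -2 - h
T(t) + W(-58) = (-2 - 1*8) - 58 = (-2 - 8) - 58 = -10 - 58 = -68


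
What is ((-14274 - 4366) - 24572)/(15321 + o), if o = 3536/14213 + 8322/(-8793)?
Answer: -1800138589236/638217797417 ≈ -2.8206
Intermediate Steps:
o = -29062846/41658303 (o = 3536*(1/14213) + 8322*(-1/8793) = 3536/14213 - 2774/2931 = -29062846/41658303 ≈ -0.69765)
((-14274 - 4366) - 24572)/(15321 + o) = ((-14274 - 4366) - 24572)/(15321 - 29062846/41658303) = (-18640 - 24572)/(638217797417/41658303) = -43212*41658303/638217797417 = -1800138589236/638217797417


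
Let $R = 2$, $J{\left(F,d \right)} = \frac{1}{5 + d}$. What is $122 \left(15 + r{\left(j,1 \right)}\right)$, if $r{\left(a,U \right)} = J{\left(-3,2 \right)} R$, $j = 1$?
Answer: $\frac{13054}{7} \approx 1864.9$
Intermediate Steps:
$r{\left(a,U \right)} = \frac{2}{7}$ ($r{\left(a,U \right)} = \frac{1}{5 + 2} \cdot 2 = \frac{1}{7} \cdot 2 = \frac{2}{7}$)
$122 \left(15 + r{\left(j,1 \right)}\right) = 122 \left(15 + \frac{2}{7}\right) = 122 \cdot \frac{107}{7} = \frac{13054}{7}$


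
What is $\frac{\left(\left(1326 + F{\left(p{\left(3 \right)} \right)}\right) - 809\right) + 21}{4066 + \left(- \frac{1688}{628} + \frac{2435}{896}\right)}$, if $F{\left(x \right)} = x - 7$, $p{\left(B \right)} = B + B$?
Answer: $\frac{25180288}{190658845} \approx 0.13207$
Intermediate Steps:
$p{\left(B \right)} = 2 B$
$F{\left(x \right)} = -7 + x$
$\frac{\left(\left(1326 + F{\left(p{\left(3 \right)} \right)}\right) - 809\right) + 21}{4066 + \left(- \frac{1688}{628} + \frac{2435}{896}\right)} = \frac{\left(\left(1326 + \left(-7 + 2 \cdot 3\right)\right) - 809\right) + 21}{4066 + \left(- \frac{1688}{628} + \frac{2435}{896}\right)} = \frac{\left(\left(1326 + \left(-7 + 6\right)\right) - 809\right) + 21}{4066 + \left(\left(-1688\right) \frac{1}{628} + 2435 \cdot \frac{1}{896}\right)} = \frac{\left(\left(1326 - 1\right) - 809\right) + 21}{4066 + \left(- \frac{422}{157} + \frac{2435}{896}\right)} = \frac{\left(1325 - 809\right) + 21}{4066 + \frac{4183}{140672}} = \frac{516 + 21}{\frac{571976535}{140672}} = 537 \cdot \frac{140672}{571976535} = \frac{25180288}{190658845}$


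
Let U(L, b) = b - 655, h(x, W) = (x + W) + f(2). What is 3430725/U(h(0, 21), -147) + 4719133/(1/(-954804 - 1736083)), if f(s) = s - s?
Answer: -10184320223489467/802 ≈ -1.2699e+13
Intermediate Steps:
f(s) = 0
h(x, W) = W + x (h(x, W) = (x + W) + 0 = (W + x) + 0 = W + x)
U(L, b) = -655 + b
3430725/U(h(0, 21), -147) + 4719133/(1/(-954804 - 1736083)) = 3430725/(-655 - 147) + 4719133/(1/(-954804 - 1736083)) = 3430725/(-802) + 4719133/(1/(-2690887)) = 3430725*(-1/802) + 4719133/(-1/2690887) = -3430725/802 + 4719133*(-2690887) = -3430725/802 - 12698653640971 = -10184320223489467/802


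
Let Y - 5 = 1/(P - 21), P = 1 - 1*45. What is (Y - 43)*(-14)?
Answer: 34594/65 ≈ 532.21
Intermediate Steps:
P = -44 (P = 1 - 45 = -44)
Y = 324/65 (Y = 5 + 1/(-44 - 21) = 5 + 1/(-65) = 5 - 1/65 = 324/65 ≈ 4.9846)
(Y - 43)*(-14) = (324/65 - 43)*(-14) = -2471/65*(-14) = 34594/65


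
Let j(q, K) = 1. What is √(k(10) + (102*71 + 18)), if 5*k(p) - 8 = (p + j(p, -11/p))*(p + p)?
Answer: 4*√11415/5 ≈ 85.473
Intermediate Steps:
k(p) = 8/5 + 2*p*(1 + p)/5 (k(p) = 8/5 + ((p + 1)*(p + p))/5 = 8/5 + ((1 + p)*(2*p))/5 = 8/5 + (2*p*(1 + p))/5 = 8/5 + 2*p*(1 + p)/5)
√(k(10) + (102*71 + 18)) = √((8/5 + (⅖)*10 + (⅖)*10²) + (102*71 + 18)) = √((8/5 + 4 + (⅖)*100) + (7242 + 18)) = √((8/5 + 4 + 40) + 7260) = √(228/5 + 7260) = √(36528/5) = 4*√11415/5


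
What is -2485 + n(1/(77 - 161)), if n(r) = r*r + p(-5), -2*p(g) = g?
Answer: -17516519/7056 ≈ -2482.5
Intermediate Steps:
p(g) = -g/2
n(r) = 5/2 + r² (n(r) = r*r - ½*(-5) = r² + 5/2 = 5/2 + r²)
-2485 + n(1/(77 - 161)) = -2485 + (5/2 + (1/(77 - 161))²) = -2485 + (5/2 + (1/(-84))²) = -2485 + (5/2 + (-1/84)²) = -2485 + (5/2 + 1/7056) = -2485 + 17641/7056 = -17516519/7056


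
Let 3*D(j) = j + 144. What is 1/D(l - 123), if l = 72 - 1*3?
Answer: 1/30 ≈ 0.033333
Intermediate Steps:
l = 69 (l = 72 - 3 = 69)
D(j) = 48 + j/3 (D(j) = (j + 144)/3 = (144 + j)/3 = 48 + j/3)
1/D(l - 123) = 1/(48 + (69 - 123)/3) = 1/(48 + (1/3)*(-54)) = 1/(48 - 18) = 1/30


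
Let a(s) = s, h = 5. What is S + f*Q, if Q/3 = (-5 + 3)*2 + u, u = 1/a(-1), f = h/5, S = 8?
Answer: -7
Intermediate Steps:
f = 1 (f = 5/5 = 5*(⅕) = 1)
u = -1 (u = 1/(-1) = 1*(-1) = -1)
Q = -15 (Q = 3*((-5 + 3)*2 - 1) = 3*(-2*2 - 1) = 3*(-4 - 1) = 3*(-5) = -15)
S + f*Q = 8 + 1*(-15) = 8 - 15 = -7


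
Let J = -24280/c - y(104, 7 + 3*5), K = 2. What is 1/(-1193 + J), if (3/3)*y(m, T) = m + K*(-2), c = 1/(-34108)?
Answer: 1/828140947 ≈ 1.2075e-9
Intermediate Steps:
c = -1/34108 ≈ -2.9319e-5
y(m, T) = -4 + m (y(m, T) = m + 2*(-2) = m - 4 = -4 + m)
J = 828142140 (J = -24280/(-1/34108) - (-4 + 104) = -24280*(-34108) - 1*100 = 828142240 - 100 = 828142140)
1/(-1193 + J) = 1/(-1193 + 828142140) = 1/828140947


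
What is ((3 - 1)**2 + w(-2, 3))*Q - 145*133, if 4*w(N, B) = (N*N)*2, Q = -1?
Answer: -19291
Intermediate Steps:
w(N, B) = N**2/2 (w(N, B) = ((N*N)*2)/4 = (N**2*2)/4 = (2*N**2)/4 = N**2/2)
((3 - 1)**2 + w(-2, 3))*Q - 145*133 = ((3 - 1)**2 + (1/2)*(-2)**2)*(-1) - 145*133 = (2**2 + (1/2)*4)*(-1) - 19285 = (4 + 2)*(-1) - 19285 = 6*(-1) - 19285 = -6 - 19285 = -19291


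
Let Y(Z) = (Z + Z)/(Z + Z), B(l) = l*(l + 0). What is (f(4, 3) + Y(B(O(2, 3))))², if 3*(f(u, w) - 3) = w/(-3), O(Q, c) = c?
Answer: 121/9 ≈ 13.444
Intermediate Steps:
f(u, w) = 3 - w/9 (f(u, w) = 3 + (w/(-3))/3 = 3 + (w*(-⅓))/3 = 3 + (-w/3)/3 = 3 - w/9)
B(l) = l² (B(l) = l*l = l²)
Y(Z) = 1 (Y(Z) = (2*Z)/((2*Z)) = (2*Z)*(1/(2*Z)) = 1)
(f(4, 3) + Y(B(O(2, 3))))² = ((3 - ⅑*3) + 1)² = ((3 - ⅓) + 1)² = (8/3 + 1)² = (11/3)² = 121/9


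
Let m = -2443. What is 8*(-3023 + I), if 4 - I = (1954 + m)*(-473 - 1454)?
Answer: -7562576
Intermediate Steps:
I = -942299 (I = 4 - (1954 - 2443)*(-473 - 1454) = 4 - (-489)*(-1927) = 4 - 1*942303 = 4 - 942303 = -942299)
8*(-3023 + I) = 8*(-3023 - 942299) = 8*(-945322) = -7562576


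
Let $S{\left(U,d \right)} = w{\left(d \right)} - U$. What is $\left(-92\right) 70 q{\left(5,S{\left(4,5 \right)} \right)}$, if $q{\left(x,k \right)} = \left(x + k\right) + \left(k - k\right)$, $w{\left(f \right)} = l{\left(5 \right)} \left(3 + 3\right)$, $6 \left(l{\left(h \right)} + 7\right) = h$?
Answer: $231840$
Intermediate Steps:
$l{\left(h \right)} = -7 + \frac{h}{6}$
$w{\left(f \right)} = -37$ ($w{\left(f \right)} = \left(-7 + \frac{1}{6} \cdot 5\right) \left(3 + 3\right) = \left(-7 + \frac{5}{6}\right) 6 = \left(- \frac{37}{6}\right) 6 = -37$)
$S{\left(U,d \right)} = -37 - U$
$q{\left(x,k \right)} = k + x$ ($q{\left(x,k \right)} = \left(k + x\right) + 0 = k + x$)
$\left(-92\right) 70 q{\left(5,S{\left(4,5 \right)} \right)} = \left(-92\right) 70 \left(\left(-37 - 4\right) + 5\right) = - 6440 \left(\left(-37 - 4\right) + 5\right) = - 6440 \left(-41 + 5\right) = \left(-6440\right) \left(-36\right) = 231840$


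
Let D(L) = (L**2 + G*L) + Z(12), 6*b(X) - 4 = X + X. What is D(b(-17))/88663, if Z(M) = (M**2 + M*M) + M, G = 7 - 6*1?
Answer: 320/88663 ≈ 0.0036092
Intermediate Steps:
G = 1 (G = 7 - 6 = 1)
b(X) = 2/3 + X/3 (b(X) = 2/3 + (X + X)/6 = 2/3 + (2*X)/6 = 2/3 + X/3)
Z(M) = M + 2*M**2 (Z(M) = (M**2 + M**2) + M = 2*M**2 + M = M + 2*M**2)
D(L) = 300 + L + L**2 (D(L) = (L**2 + 1*L) + 12*(1 + 2*12) = (L**2 + L) + 12*(1 + 24) = (L + L**2) + 12*25 = (L + L**2) + 300 = 300 + L + L**2)
D(b(-17))/88663 = (300 + (2/3 + (1/3)*(-17)) + (2/3 + (1/3)*(-17))**2)/88663 = (300 + (2/3 - 17/3) + (2/3 - 17/3)**2)*(1/88663) = (300 - 5 + (-5)**2)*(1/88663) = (300 - 5 + 25)*(1/88663) = 320*(1/88663) = 320/88663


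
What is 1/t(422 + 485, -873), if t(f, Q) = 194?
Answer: 1/194 ≈ 0.0051546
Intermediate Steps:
1/t(422 + 485, -873) = 1/194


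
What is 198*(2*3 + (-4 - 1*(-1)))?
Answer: 594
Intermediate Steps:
198*(2*3 + (-4 - 1*(-1))) = 198*(6 + (-4 + 1)) = 198*(6 - 3) = 198*3 = 594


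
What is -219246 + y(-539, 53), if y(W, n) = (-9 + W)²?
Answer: 81058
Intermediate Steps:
-219246 + y(-539, 53) = -219246 + (-9 - 539)² = -219246 + (-548)² = -219246 + 300304 = 81058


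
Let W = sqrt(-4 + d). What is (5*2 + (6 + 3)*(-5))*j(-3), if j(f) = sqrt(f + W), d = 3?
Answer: -35*sqrt(-3 + I) ≈ -9.9697 - 61.436*I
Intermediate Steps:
W = I (W = sqrt(-4 + 3) = sqrt(-1) = I ≈ 1.0*I)
j(f) = sqrt(I + f) (j(f) = sqrt(f + I) = sqrt(I + f))
(5*2 + (6 + 3)*(-5))*j(-3) = (5*2 + (6 + 3)*(-5))*sqrt(I - 3) = (10 + 9*(-5))*sqrt(-3 + I) = (10 - 45)*sqrt(-3 + I) = -35*sqrt(-3 + I)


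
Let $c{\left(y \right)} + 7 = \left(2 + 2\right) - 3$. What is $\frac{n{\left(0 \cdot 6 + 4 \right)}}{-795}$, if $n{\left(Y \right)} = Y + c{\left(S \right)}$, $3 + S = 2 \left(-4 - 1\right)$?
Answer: $\frac{2}{795} \approx 0.0025157$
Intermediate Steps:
$S = -13$ ($S = -3 + 2 \left(-4 - 1\right) = -3 + 2 \left(-5\right) = -3 - 10 = -13$)
$c{\left(y \right)} = -6$ ($c{\left(y \right)} = -7 + \left(\left(2 + 2\right) - 3\right) = -7 + \left(4 - 3\right) = -7 + 1 = -6$)
$n{\left(Y \right)} = -6 + Y$ ($n{\left(Y \right)} = Y - 6 = -6 + Y$)
$\frac{n{\left(0 \cdot 6 + 4 \right)}}{-795} = \frac{-6 + \left(0 \cdot 6 + 4\right)}{-795} = \left(-6 + \left(0 + 4\right)\right) \left(- \frac{1}{795}\right) = \left(-6 + 4\right) \left(- \frac{1}{795}\right) = \left(-2\right) \left(- \frac{1}{795}\right) = \frac{2}{795}$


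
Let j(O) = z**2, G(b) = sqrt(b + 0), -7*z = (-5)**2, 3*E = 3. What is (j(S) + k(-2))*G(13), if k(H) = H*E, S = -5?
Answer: 527*sqrt(13)/49 ≈ 38.778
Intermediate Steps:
E = 1 (E = (1/3)*3 = 1)
z = -25/7 (z = -1/7*(-5)**2 = -1/7*25 = -25/7 ≈ -3.5714)
G(b) = sqrt(b)
k(H) = H (k(H) = H*1 = H)
j(O) = 625/49 (j(O) = (-25/7)**2 = 625/49)
(j(S) + k(-2))*G(13) = (625/49 - 2)*sqrt(13) = 527*sqrt(13)/49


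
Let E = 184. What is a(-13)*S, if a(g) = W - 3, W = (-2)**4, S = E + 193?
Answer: 4901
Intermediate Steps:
S = 377 (S = 184 + 193 = 377)
W = 16
a(g) = 13 (a(g) = 16 - 3 = 13)
a(-13)*S = 13*377 = 4901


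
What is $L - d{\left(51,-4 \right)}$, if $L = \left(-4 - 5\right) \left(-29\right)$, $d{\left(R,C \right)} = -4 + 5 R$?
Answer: $10$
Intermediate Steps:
$L = 261$ ($L = \left(-9\right) \left(-29\right) = 261$)
$L - d{\left(51,-4 \right)} = 261 - \left(-4 + 5 \cdot 51\right) = 261 - \left(-4 + 255\right) = 261 - 251 = 10$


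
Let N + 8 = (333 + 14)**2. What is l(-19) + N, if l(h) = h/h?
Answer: 120402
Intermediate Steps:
l(h) = 1
N = 120401 (N = -8 + (333 + 14)**2 = -8 + 347**2 = -8 + 120409 = 120401)
l(-19) + N = 1 + 120401 = 120402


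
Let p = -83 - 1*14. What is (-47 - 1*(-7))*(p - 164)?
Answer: 10440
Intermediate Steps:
p = -97 (p = -83 - 14 = -97)
(-47 - 1*(-7))*(p - 164) = (-47 - 1*(-7))*(-97 - 164) = (-47 + 7)*(-261) = -40*(-261) = 10440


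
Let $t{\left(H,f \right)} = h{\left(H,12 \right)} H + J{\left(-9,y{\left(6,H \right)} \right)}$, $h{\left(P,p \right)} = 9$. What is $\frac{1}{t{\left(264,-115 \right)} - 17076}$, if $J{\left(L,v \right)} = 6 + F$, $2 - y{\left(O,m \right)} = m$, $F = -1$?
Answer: $- \frac{1}{14695} \approx -6.805 \cdot 10^{-5}$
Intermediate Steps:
$y{\left(O,m \right)} = 2 - m$
$J{\left(L,v \right)} = 5$ ($J{\left(L,v \right)} = 6 - 1 = 5$)
$t{\left(H,f \right)} = 5 + 9 H$ ($t{\left(H,f \right)} = 9 H + 5 = 5 + 9 H$)
$\frac{1}{t{\left(264,-115 \right)} - 17076} = \frac{1}{\left(5 + 9 \cdot 264\right) - 17076} = \frac{1}{\left(5 + 2376\right) - 17076} = \frac{1}{2381 - 17076} = \frac{1}{-14695} = - \frac{1}{14695}$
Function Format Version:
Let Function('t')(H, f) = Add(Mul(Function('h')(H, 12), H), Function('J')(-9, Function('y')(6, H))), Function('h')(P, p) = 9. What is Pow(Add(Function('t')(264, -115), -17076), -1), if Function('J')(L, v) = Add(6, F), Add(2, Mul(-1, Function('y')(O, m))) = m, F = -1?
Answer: Rational(-1, 14695) ≈ -6.8050e-5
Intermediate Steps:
Function('y')(O, m) = Add(2, Mul(-1, m))
Function('J')(L, v) = 5 (Function('J')(L, v) = Add(6, -1) = 5)
Function('t')(H, f) = Add(5, Mul(9, H)) (Function('t')(H, f) = Add(Mul(9, H), 5) = Add(5, Mul(9, H)))
Pow(Add(Function('t')(264, -115), -17076), -1) = Pow(Add(Add(5, Mul(9, 264)), -17076), -1) = Pow(Add(Add(5, 2376), -17076), -1) = Pow(Add(2381, -17076), -1) = Pow(-14695, -1) = Rational(-1, 14695)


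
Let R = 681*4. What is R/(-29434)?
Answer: -1362/14717 ≈ -0.092546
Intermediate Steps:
R = 2724
R/(-29434) = 2724/(-29434) = 2724*(-1/29434) = -1362/14717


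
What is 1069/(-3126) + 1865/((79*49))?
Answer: 1691891/12100746 ≈ 0.13982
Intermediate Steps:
1069/(-3126) + 1865/((79*49)) = 1069*(-1/3126) + 1865/3871 = -1069/3126 + 1865*(1/3871) = -1069/3126 + 1865/3871 = 1691891/12100746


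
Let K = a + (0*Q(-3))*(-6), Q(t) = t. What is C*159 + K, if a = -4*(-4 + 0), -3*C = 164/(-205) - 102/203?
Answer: 86306/1015 ≈ 85.031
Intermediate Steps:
C = 1322/3045 (C = -(164/(-205) - 102/203)/3 = -(164*(-1/205) - 102*1/203)/3 = -(-4/5 - 102/203)/3 = -1/3*(-1322/1015) = 1322/3045 ≈ 0.43415)
a = 16 (a = -4*(-4) = 16)
K = 16 (K = 16 + (0*(-3))*(-6) = 16 + 0*(-6) = 16 + 0 = 16)
C*159 + K = (1322/3045)*159 + 16 = 70066/1015 + 16 = 86306/1015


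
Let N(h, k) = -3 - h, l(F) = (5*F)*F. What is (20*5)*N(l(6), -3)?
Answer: -18300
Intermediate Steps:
l(F) = 5*F²
(20*5)*N(l(6), -3) = (20*5)*(-3 - 5*6²) = 100*(-3 - 5*36) = 100*(-3 - 1*180) = 100*(-3 - 180) = 100*(-183) = -18300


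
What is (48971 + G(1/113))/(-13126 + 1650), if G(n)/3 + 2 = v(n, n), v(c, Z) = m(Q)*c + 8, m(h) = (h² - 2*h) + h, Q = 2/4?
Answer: -22143025/5187152 ≈ -4.2688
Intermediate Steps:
Q = ½ (Q = 2*(¼) = ½ ≈ 0.50000)
m(h) = h² - h
v(c, Z) = 8 - c/4 (v(c, Z) = ((-1 + ½)/2)*c + 8 = ((½)*(-½))*c + 8 = -c/4 + 8 = 8 - c/4)
G(n) = 18 - 3*n/4 (G(n) = -6 + 3*(8 - n/4) = -6 + (24 - 3*n/4) = 18 - 3*n/4)
(48971 + G(1/113))/(-13126 + 1650) = (48971 + (18 - ¾/113))/(-13126 + 1650) = (48971 + (18 - ¾*1/113))/(-11476) = (48971 + (18 - 3/452))*(-1/11476) = (48971 + 8133/452)*(-1/11476) = (22143025/452)*(-1/11476) = -22143025/5187152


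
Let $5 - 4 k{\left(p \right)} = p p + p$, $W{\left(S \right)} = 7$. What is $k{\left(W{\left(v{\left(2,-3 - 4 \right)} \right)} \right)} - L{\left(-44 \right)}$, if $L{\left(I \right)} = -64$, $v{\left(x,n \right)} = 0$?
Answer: $\frac{205}{4} \approx 51.25$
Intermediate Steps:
$k{\left(p \right)} = \frac{5}{4} - \frac{p}{4} - \frac{p^{2}}{4}$ ($k{\left(p \right)} = \frac{5}{4} - \frac{p p + p}{4} = \frac{5}{4} - \frac{p^{2} + p}{4} = \frac{5}{4} - \frac{p + p^{2}}{4} = \frac{5}{4} - \left(\frac{p}{4} + \frac{p^{2}}{4}\right) = \frac{5}{4} - \frac{p}{4} - \frac{p^{2}}{4}$)
$k{\left(W{\left(v{\left(2,-3 - 4 \right)} \right)} \right)} - L{\left(-44 \right)} = \left(\frac{5}{4} - \frac{7}{4} - \frac{7^{2}}{4}\right) - -64 = \left(\frac{5}{4} - \frac{7}{4} - \frac{49}{4}\right) + 64 = - \frac{51}{4} + 64 = \frac{205}{4}$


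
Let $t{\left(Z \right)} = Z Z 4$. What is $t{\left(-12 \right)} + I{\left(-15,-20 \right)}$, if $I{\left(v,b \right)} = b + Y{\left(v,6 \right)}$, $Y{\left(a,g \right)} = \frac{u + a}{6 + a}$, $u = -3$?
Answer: $558$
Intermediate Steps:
$t{\left(Z \right)} = 4 Z^{2}$ ($t{\left(Z \right)} = Z^{2} \cdot 4 = 4 Z^{2}$)
$Y{\left(a,g \right)} = \frac{-3 + a}{6 + a}$
$I{\left(v,b \right)} = b + \frac{-3 + v}{6 + v}$
$t{\left(-12 \right)} + I{\left(-15,-20 \right)} = 4 \left(-12\right)^{2} + \frac{-3 - 15 - 20 \left(6 - 15\right)}{6 - 15} = 4 \cdot 144 + \frac{-3 - 15 - -180}{-9} = 576 - \frac{-3 - 15 + 180}{9} = 576 - 18 = 558$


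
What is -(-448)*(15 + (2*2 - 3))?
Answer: 7168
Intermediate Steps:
-(-448)*(15 + (2*2 - 3)) = -(-448)*(15 + (4 - 3)) = -(-448)*(15 + 1) = -(-448)*16 = -32*(-224) = 7168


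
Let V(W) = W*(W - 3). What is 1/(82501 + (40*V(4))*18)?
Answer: 1/85381 ≈ 1.1712e-5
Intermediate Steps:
V(W) = W*(-3 + W)
1/(82501 + (40*V(4))*18) = 1/(82501 + (40*(4*(-3 + 4)))*18) = 1/(82501 + (40*(4*1))*18) = 1/(82501 + (40*4)*18) = 1/(82501 + 160*18) = 1/(82501 + 2880) = 1/85381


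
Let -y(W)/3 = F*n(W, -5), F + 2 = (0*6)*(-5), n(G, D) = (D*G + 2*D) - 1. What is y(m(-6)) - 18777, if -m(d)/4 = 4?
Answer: -18363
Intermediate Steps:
n(G, D) = -1 + 2*D + D*G (n(G, D) = (2*D + D*G) - 1 = -1 + 2*D + D*G)
F = -2 (F = -2 + (0*6)*(-5) = -2 + 0*(-5) = -2 + 0 = -2)
m(d) = -16 (m(d) = -4*4 = -16)
y(W) = -66 - 30*W (y(W) = -(-6)*(-1 + 2*(-5) - 5*W) = -(-6)*(-1 - 10 - 5*W) = -(-6)*(-11 - 5*W) = -3*(22 + 10*W) = -66 - 30*W)
y(m(-6)) - 18777 = (-66 - 30*(-16)) - 18777 = (-66 + 480) - 18777 = 414 - 18777 = -18363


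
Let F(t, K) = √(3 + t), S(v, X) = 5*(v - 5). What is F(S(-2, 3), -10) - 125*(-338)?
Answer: 42250 + 4*I*√2 ≈ 42250.0 + 5.6569*I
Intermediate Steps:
S(v, X) = -25 + 5*v (S(v, X) = 5*(-5 + v) = -25 + 5*v)
F(S(-2, 3), -10) - 125*(-338) = √(3 + (-25 + 5*(-2))) - 125*(-338) = √(3 + (-25 - 10)) + 42250 = √(3 - 35) + 42250 = √(-32) + 42250 = 4*I*√2 + 42250 = 42250 + 4*I*√2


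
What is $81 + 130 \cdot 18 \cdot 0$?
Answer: $81$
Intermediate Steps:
$81 + 130 \cdot 18 \cdot 0 = 81 + 130 \cdot 0 = 81 + 0 = 81$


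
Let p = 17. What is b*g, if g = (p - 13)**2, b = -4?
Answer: -64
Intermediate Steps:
g = 16 (g = (17 - 13)**2 = 4**2 = 16)
b*g = -4*16 = -64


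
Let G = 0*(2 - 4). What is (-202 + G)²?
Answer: 40804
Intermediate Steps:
G = 0 (G = 0*(-2) = 0)
(-202 + G)² = (-202 + 0)² = (-202)² = 40804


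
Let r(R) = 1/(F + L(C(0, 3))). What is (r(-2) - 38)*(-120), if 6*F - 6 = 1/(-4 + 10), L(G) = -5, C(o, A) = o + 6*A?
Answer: 656400/143 ≈ 4590.2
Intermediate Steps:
F = 37/36 (F = 1 + 1/(6*(-4 + 10)) = 1 + (⅙)/6 = 1 + (⅙)*(⅙) = 1 + 1/36 = 37/36 ≈ 1.0278)
r(R) = -36/143 (r(R) = 1/(37/36 - 5) = 1/(-143/36) = -36/143)
(r(-2) - 38)*(-120) = (-36/143 - 38)*(-120) = -5470/143*(-120) = 656400/143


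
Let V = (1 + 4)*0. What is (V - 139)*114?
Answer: -15846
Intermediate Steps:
V = 0 (V = 5*0 = 0)
(V - 139)*114 = (0 - 139)*114 = -139*114 = -15846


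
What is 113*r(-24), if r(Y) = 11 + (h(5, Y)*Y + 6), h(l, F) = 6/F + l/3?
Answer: -1921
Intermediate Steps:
h(l, F) = 6/F + l/3 (h(l, F) = 6/F + l*(⅓) = 6/F + l/3)
r(Y) = 17 + Y*(5/3 + 6/Y) (r(Y) = 11 + ((6/Y + (⅓)*5)*Y + 6) = 11 + ((6/Y + 5/3)*Y + 6) = 11 + ((5/3 + 6/Y)*Y + 6) = 11 + (Y*(5/3 + 6/Y) + 6) = 11 + (6 + Y*(5/3 + 6/Y)) = 17 + Y*(5/3 + 6/Y))
113*r(-24) = 113*(23 + (5/3)*(-24)) = 113*(23 - 40) = 113*(-17) = -1921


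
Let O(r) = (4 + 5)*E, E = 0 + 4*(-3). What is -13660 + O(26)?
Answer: -13768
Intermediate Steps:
E = -12 (E = 0 - 12 = -12)
O(r) = -108 (O(r) = (4 + 5)*(-12) = 9*(-12) = -108)
-13660 + O(26) = -13660 - 108 = -13768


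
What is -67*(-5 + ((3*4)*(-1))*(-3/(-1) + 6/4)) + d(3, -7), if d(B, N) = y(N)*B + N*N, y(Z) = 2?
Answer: 4008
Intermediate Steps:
d(B, N) = N**2 + 2*B (d(B, N) = 2*B + N*N = 2*B + N**2 = N**2 + 2*B)
-67*(-5 + ((3*4)*(-1))*(-3/(-1) + 6/4)) + d(3, -7) = -67*(-5 + ((3*4)*(-1))*(-3/(-1) + 6/4)) + ((-7)**2 + 2*3) = -67*(-5 + (12*(-1))*(-3*(-1) + 6*(1/4))) + (49 + 6) = -67*(-5 - 12*(3 + 3/2)) + 55 = -67*(-5 - 12*9/2) + 55 = -67*(-5 - 54) + 55 = -67*(-59) + 55 = 3953 + 55 = 4008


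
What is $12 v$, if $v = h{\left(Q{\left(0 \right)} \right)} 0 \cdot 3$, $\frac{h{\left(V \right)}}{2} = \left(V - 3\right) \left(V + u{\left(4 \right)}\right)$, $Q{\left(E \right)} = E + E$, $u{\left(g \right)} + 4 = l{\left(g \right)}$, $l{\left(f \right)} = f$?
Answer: $0$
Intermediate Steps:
$u{\left(g \right)} = -4 + g$
$Q{\left(E \right)} = 2 E$
$h{\left(V \right)} = 2 V \left(-3 + V\right)$ ($h{\left(V \right)} = 2 \left(V - 3\right) \left(V + \left(-4 + 4\right)\right) = 2 \left(-3 + V\right) \left(V + 0\right) = 2 \left(-3 + V\right) V = 2 V \left(-3 + V\right)$)
$v = 0$ ($v = 2 \cdot 2 \cdot 0 \left(-3 + 2 \cdot 0\right) 0 \cdot 3 = 2 \cdot 0 \left(-3 + 0\right) 0 \cdot 3 = 2 \cdot 0 \left(-3\right) 0 \cdot 3 = 0 \cdot 0 \cdot 3 = 0 \cdot 3 = 0$)
$12 v = 12 \cdot 0 = 0$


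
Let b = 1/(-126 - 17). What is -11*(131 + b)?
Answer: -18732/13 ≈ -1440.9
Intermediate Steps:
b = -1/143 (b = 1/(-143) = -1/143 ≈ -0.0069930)
-11*(131 + b) = -11*(131 - 1/143) = -11*18732/143 = -1*18732/13 = -18732/13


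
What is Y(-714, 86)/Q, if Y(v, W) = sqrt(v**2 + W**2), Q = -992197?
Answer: -2*sqrt(129298)/992197 ≈ -0.00072482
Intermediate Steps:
Y(v, W) = sqrt(W**2 + v**2)
Y(-714, 86)/Q = sqrt(86**2 + (-714)**2)/(-992197) = sqrt(7396 + 509796)*(-1/992197) = sqrt(517192)*(-1/992197) = (2*sqrt(129298))*(-1/992197) = -2*sqrt(129298)/992197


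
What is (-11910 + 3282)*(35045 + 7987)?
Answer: -371280096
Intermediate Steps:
(-11910 + 3282)*(35045 + 7987) = -8628*43032 = -371280096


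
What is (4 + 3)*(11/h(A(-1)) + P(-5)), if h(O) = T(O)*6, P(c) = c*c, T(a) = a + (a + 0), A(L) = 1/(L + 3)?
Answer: 1127/6 ≈ 187.83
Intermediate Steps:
A(L) = 1/(3 + L)
T(a) = 2*a (T(a) = a + a = 2*a)
P(c) = c²
h(O) = 12*O (h(O) = (2*O)*6 = 12*O)
(4 + 3)*(11/h(A(-1)) + P(-5)) = (4 + 3)*(11/((12/(3 - 1))) + (-5)²) = 7*(11/((12/2)) + 25) = 7*(11/((12*(½))) + 25) = 7*(11/6 + 25) = 7*(161/6) = 1127/6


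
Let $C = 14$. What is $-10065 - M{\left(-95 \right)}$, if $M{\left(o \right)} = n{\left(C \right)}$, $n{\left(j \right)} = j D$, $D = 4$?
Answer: $-10121$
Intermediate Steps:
$n{\left(j \right)} = 4 j$ ($n{\left(j \right)} = j 4 = 4 j$)
$M{\left(o \right)} = 56$ ($M{\left(o \right)} = 4 \cdot 14 = 56$)
$-10065 - M{\left(-95 \right)} = -10065 - 56 = -10121$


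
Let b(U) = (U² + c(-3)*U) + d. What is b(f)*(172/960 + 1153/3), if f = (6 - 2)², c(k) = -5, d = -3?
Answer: 5321653/80 ≈ 66521.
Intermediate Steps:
f = 16 (f = 4² = 16)
b(U) = -3 + U² - 5*U (b(U) = (U² - 5*U) - 3 = -3 + U² - 5*U)
b(f)*(172/960 + 1153/3) = (-3 + 16² - 5*16)*(172/960 + 1153/3) = (-3 + 256 - 80)*(172*(1/960) + 1153*(⅓)) = 173*(43/240 + 1153/3) = 173*(30761/80) = 5321653/80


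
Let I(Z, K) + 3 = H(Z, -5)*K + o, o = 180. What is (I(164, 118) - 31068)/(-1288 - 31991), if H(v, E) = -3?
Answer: 10415/11093 ≈ 0.93888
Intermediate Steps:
I(Z, K) = 177 - 3*K (I(Z, K) = -3 + (-3*K + 180) = -3 + (180 - 3*K) = 177 - 3*K)
(I(164, 118) - 31068)/(-1288 - 31991) = ((177 - 3*118) - 31068)/(-1288 - 31991) = ((177 - 354) - 31068)/(-33279) = (-177 - 31068)*(-1/33279) = -31245*(-1/33279) = 10415/11093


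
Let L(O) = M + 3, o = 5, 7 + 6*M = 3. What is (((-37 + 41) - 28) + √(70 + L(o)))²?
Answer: (-72 + √651)²/9 ≈ 240.10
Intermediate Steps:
M = -⅔ (M = -7/6 + (⅙)*3 = -7/6 + ½ = -⅔ ≈ -0.66667)
L(O) = 7/3 (L(O) = -⅔ + 3 = 7/3)
(((-37 + 41) - 28) + √(70 + L(o)))² = (((-37 + 41) - 28) + √(70 + 7/3))² = ((4 - 28) + √(217/3))² = (-24 + √651/3)²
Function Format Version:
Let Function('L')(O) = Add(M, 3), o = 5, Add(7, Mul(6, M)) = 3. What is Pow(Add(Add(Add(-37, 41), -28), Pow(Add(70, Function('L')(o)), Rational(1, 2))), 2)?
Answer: Mul(Rational(1, 9), Pow(Add(-72, Pow(651, Rational(1, 2))), 2)) ≈ 240.10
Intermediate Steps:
M = Rational(-2, 3) (M = Add(Rational(-7, 6), Mul(Rational(1, 6), 3)) = Add(Rational(-7, 6), Rational(1, 2)) = Rational(-2, 3) ≈ -0.66667)
Function('L')(O) = Rational(7, 3) (Function('L')(O) = Add(Rational(-2, 3), 3) = Rational(7, 3))
Pow(Add(Add(Add(-37, 41), -28), Pow(Add(70, Function('L')(o)), Rational(1, 2))), 2) = Pow(Add(Add(Add(-37, 41), -28), Pow(Add(70, Rational(7, 3)), Rational(1, 2))), 2) = Pow(Add(Add(4, -28), Pow(Rational(217, 3), Rational(1, 2))), 2) = Pow(Add(-24, Mul(Rational(1, 3), Pow(651, Rational(1, 2)))), 2)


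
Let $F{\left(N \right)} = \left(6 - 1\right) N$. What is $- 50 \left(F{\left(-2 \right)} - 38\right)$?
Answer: $2400$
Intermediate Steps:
$F{\left(N \right)} = 5 N$
$- 50 \left(F{\left(-2 \right)} - 38\right) = - 50 \left(5 \left(-2\right) - 38\right) = - 50 \left(-10 - 38\right) = \left(-50\right) \left(-48\right) = 2400$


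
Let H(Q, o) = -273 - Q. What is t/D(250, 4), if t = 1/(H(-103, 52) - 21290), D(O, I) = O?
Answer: -1/5365000 ≈ -1.8639e-7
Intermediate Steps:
t = -1/21460 (t = 1/((-273 - 1*(-103)) - 21290) = 1/((-273 + 103) - 21290) = 1/(-170 - 21290) = 1/(-21460) = -1/21460 ≈ -4.6598e-5)
t/D(250, 4) = -1/21460/250 = -1/21460*1/250 = -1/5365000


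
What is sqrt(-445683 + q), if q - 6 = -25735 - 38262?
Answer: I*sqrt(509674) ≈ 713.91*I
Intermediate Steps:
q = -63991 (q = 6 + (-25735 - 38262) = 6 - 63997 = -63991)
sqrt(-445683 + q) = sqrt(-445683 - 63991) = sqrt(-509674) = I*sqrt(509674)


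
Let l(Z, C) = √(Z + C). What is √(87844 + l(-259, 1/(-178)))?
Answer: √(2783249296 + 178*I*√8206334)/178 ≈ 296.38 + 0.02715*I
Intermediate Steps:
l(Z, C) = √(C + Z)
√(87844 + l(-259, 1/(-178))) = √(87844 + √(1/(-178) - 259)) = √(87844 + √(-1/178 - 259)) = √(87844 + √(-46103/178)) = √(87844 + I*√8206334/178)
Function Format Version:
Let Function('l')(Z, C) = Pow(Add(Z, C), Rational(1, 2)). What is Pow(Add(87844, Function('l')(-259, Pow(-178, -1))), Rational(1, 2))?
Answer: Mul(Rational(1, 178), Pow(Add(2783249296, Mul(178, I, Pow(8206334, Rational(1, 2)))), Rational(1, 2))) ≈ Add(296.38, Mul(0.027150, I))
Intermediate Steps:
Function('l')(Z, C) = Pow(Add(C, Z), Rational(1, 2))
Pow(Add(87844, Function('l')(-259, Pow(-178, -1))), Rational(1, 2)) = Pow(Add(87844, Pow(Add(Pow(-178, -1), -259), Rational(1, 2))), Rational(1, 2)) = Pow(Add(87844, Pow(Add(Rational(-1, 178), -259), Rational(1, 2))), Rational(1, 2)) = Pow(Add(87844, Pow(Rational(-46103, 178), Rational(1, 2))), Rational(1, 2)) = Pow(Add(87844, Mul(Rational(1, 178), I, Pow(8206334, Rational(1, 2)))), Rational(1, 2))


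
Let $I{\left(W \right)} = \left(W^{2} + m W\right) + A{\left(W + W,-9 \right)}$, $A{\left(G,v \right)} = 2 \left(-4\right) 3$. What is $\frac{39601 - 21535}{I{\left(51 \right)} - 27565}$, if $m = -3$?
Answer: $- \frac{18066}{25141} \approx -0.71859$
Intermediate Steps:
$A{\left(G,v \right)} = -24$ ($A{\left(G,v \right)} = \left(-8\right) 3 = -24$)
$I{\left(W \right)} = -24 + W^{2} - 3 W$ ($I{\left(W \right)} = \left(W^{2} - 3 W\right) - 24 = -24 + W^{2} - 3 W$)
$\frac{39601 - 21535}{I{\left(51 \right)} - 27565} = \frac{39601 - 21535}{\left(-24 + 51^{2} - 153\right) - 27565} = \frac{18066}{\left(-24 + 2601 - 153\right) - 27565} = \frac{18066}{2424 - 27565} = \frac{18066}{-25141} = 18066 \left(- \frac{1}{25141}\right) = - \frac{18066}{25141}$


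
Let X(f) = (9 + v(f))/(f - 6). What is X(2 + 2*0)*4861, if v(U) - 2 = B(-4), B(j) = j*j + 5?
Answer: -38888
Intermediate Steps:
B(j) = 5 + j² (B(j) = j² + 5 = 5 + j²)
v(U) = 23 (v(U) = 2 + (5 + (-4)²) = 2 + (5 + 16) = 2 + 21 = 23)
X(f) = 32/(-6 + f) (X(f) = (9 + 23)/(f - 6) = 32/(-6 + f))
X(2 + 2*0)*4861 = (32/(-6 + (2 + 2*0)))*4861 = (32/(-6 + (2 + 0)))*4861 = (32/(-6 + 2))*4861 = (32/(-4))*4861 = (32*(-¼))*4861 = -8*4861 = -38888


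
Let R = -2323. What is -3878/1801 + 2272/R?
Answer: -13100466/4183723 ≈ -3.1313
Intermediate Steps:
-3878/1801 + 2272/R = -3878/1801 + 2272/(-2323) = -3878*1/1801 + 2272*(-1/2323) = -3878/1801 - 2272/2323 = -13100466/4183723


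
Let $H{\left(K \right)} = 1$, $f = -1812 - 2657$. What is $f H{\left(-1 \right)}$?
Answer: $-4469$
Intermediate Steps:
$f = -4469$
$f H{\left(-1 \right)} = \left(-4469\right) 1 = -4469$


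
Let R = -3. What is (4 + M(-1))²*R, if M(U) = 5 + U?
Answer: -192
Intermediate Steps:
(4 + M(-1))²*R = (4 + (5 - 1))²*(-3) = (4 + 4)²*(-3) = 8²*(-3) = 64*(-3) = -192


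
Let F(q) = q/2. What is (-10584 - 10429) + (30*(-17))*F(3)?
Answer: -21778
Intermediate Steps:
F(q) = q/2 (F(q) = q*(½) = q/2)
(-10584 - 10429) + (30*(-17))*F(3) = (-10584 - 10429) + (30*(-17))*((½)*3) = -21013 - 510*3/2 = -21013 - 765 = -21778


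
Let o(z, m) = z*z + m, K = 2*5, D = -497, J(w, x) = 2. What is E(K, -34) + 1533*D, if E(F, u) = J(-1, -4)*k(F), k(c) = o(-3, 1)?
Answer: -761881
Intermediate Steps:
K = 10
o(z, m) = m + z**2 (o(z, m) = z**2 + m = m + z**2)
k(c) = 10 (k(c) = 1 + (-3)**2 = 1 + 9 = 10)
E(F, u) = 20 (E(F, u) = 2*10 = 20)
E(K, -34) + 1533*D = 20 + 1533*(-497) = 20 - 761901 = -761881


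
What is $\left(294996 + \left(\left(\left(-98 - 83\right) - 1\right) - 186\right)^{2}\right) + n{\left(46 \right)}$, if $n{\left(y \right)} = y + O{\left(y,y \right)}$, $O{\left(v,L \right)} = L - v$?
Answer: $430466$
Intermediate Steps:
$n{\left(y \right)} = y$ ($n{\left(y \right)} = y + \left(y - y\right) = y + 0 = y$)
$\left(294996 + \left(\left(\left(-98 - 83\right) - 1\right) - 186\right)^{2}\right) + n{\left(46 \right)} = \left(294996 + \left(\left(\left(-98 - 83\right) - 1\right) - 186\right)^{2}\right) + 46 = \left(294996 + \left(\left(-181 - 1\right) - 186\right)^{2}\right) + 46 = \left(294996 + \left(-182 - 186\right)^{2}\right) + 46 = \left(294996 + \left(-368\right)^{2}\right) + 46 = \left(294996 + 135424\right) + 46 = 430420 + 46 = 430466$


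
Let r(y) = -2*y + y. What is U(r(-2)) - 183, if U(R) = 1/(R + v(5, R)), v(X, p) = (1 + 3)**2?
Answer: -3293/18 ≈ -182.94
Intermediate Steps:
r(y) = -y
v(X, p) = 16 (v(X, p) = 4**2 = 16)
U(R) = 1/(16 + R) (U(R) = 1/(R + 16) = 1/(16 + R))
U(r(-2)) - 183 = 1/(16 - 1*(-2)) - 183 = 1/(16 + 2) - 183 = 1/18 - 183 = -3293/18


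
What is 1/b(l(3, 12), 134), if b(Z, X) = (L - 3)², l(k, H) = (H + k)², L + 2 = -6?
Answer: 1/121 ≈ 0.0082645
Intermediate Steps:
L = -8 (L = -2 - 6 = -8)
b(Z, X) = 121 (b(Z, X) = (-8 - 3)² = (-11)² = 121)
1/b(l(3, 12), 134) = 1/121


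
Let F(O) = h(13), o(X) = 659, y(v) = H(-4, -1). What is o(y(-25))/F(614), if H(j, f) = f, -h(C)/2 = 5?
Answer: -659/10 ≈ -65.900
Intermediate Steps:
h(C) = -10 (h(C) = -2*5 = -10)
y(v) = -1
F(O) = -10
o(y(-25))/F(614) = 659/(-10) = 659*(-⅒) = -659/10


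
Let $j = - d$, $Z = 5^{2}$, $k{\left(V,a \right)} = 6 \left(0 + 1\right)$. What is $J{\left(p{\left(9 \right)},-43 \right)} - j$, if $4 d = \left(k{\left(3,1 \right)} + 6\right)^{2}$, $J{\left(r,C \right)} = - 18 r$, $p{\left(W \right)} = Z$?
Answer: $-414$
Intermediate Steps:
$k{\left(V,a \right)} = 6$ ($k{\left(V,a \right)} = 6 \cdot 1 = 6$)
$Z = 25$
$p{\left(W \right)} = 25$
$d = 36$ ($d = \frac{\left(6 + 6\right)^{2}}{4} = \frac{12^{2}}{4} = \frac{1}{4} \cdot 144 = 36$)
$j = -36$ ($j = \left(-1\right) 36 = -36$)
$J{\left(p{\left(9 \right)},-43 \right)} - j = \left(-18\right) 25 - -36 = -450 + 36 = -414$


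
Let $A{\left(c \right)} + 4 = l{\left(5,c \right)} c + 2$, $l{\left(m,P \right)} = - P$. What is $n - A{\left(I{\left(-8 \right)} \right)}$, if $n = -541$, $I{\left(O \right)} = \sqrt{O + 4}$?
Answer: $-543$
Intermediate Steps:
$I{\left(O \right)} = \sqrt{4 + O}$
$A{\left(c \right)} = -2 - c^{2}$ ($A{\left(c \right)} = -4 + \left(- c c + 2\right) = -4 - \left(-2 + c^{2}\right) = -2 - c^{2}$)
$n - A{\left(I{\left(-8 \right)} \right)} = -541 - \left(-2 - \left(\sqrt{4 - 8}\right)^{2}\right) = -541 - \left(-2 - \left(\sqrt{-4}\right)^{2}\right) = -541 - \left(-2 - \left(2 i\right)^{2}\right) = -541 - \left(-2 - -4\right) = -541 - \left(-2 + 4\right) = -541 - 2 = -543$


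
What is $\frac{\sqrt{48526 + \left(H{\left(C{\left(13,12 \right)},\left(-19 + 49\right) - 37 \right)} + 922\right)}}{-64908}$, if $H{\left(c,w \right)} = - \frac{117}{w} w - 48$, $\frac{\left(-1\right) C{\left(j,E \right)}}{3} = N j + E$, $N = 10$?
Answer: $- \frac{\sqrt{49283}}{64908} \approx -0.0034202$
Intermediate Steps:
$C{\left(j,E \right)} = - 30 j - 3 E$ ($C{\left(j,E \right)} = - 3 \left(10 j + E\right) = - 3 \left(E + 10 j\right) = - 30 j - 3 E$)
$H{\left(c,w \right)} = -165$ ($H{\left(c,w \right)} = -117 - 48 = -165$)
$\frac{\sqrt{48526 + \left(H{\left(C{\left(13,12 \right)},\left(-19 + 49\right) - 37 \right)} + 922\right)}}{-64908} = \frac{\sqrt{48526 + \left(-165 + 922\right)}}{-64908} = \sqrt{48526 + 757} \left(- \frac{1}{64908}\right) = \sqrt{49283} \left(- \frac{1}{64908}\right) = - \frac{\sqrt{49283}}{64908}$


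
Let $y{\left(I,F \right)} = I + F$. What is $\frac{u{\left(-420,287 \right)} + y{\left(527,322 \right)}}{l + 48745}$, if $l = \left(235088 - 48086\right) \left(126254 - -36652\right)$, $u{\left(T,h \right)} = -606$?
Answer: $\frac{243}{30463796557} \approx 7.9767 \cdot 10^{-9}$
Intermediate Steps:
$y{\left(I,F \right)} = F + I$
$l = 30463747812$ ($l = 187002 \left(126254 + \left(-34428 + 71080\right)\right) = 187002 \left(126254 + 36652\right) = 187002 \cdot 162906 = 30463747812$)
$\frac{u{\left(-420,287 \right)} + y{\left(527,322 \right)}}{l + 48745} = \frac{-606 + \left(322 + 527\right)}{30463747812 + 48745} = \frac{-606 + 849}{30463796557} = 243 \cdot \frac{1}{30463796557} = \frac{243}{30463796557}$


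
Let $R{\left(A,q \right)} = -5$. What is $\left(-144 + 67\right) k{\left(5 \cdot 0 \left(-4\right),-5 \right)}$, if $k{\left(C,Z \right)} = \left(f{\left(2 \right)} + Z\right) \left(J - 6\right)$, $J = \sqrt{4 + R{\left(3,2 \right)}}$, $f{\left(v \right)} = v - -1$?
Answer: $-924 + 154 i \approx -924.0 + 154.0 i$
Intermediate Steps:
$f{\left(v \right)} = 1 + v$ ($f{\left(v \right)} = v + 1 = 1 + v$)
$J = i$ ($J = \sqrt{4 - 5} = \sqrt{-1} = i \approx 1.0 i$)
$k{\left(C,Z \right)} = \left(-6 + i\right) \left(3 + Z\right)$ ($k{\left(C,Z \right)} = \left(\left(1 + 2\right) + Z\right) \left(i - 6\right) = \left(3 + Z\right) \left(-6 + i\right) = \left(-6 + i\right) \left(3 + Z\right)$)
$\left(-144 + 67\right) k{\left(5 \cdot 0 \left(-4\right),-5 \right)} = \left(-144 + 67\right) \left(-18 + 3 i - 5 \left(-6 + i\right)\right) = - 77 \left(-18 + 3 i + \left(30 - 5 i\right)\right) = - 77 \left(12 - 2 i\right) = -924 + 154 i$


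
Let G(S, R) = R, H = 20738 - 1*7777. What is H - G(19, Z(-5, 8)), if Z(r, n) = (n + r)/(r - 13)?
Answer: 77767/6 ≈ 12961.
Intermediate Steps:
H = 12961 (H = 20738 - 7777 = 12961)
Z(r, n) = (n + r)/(-13 + r)
H - G(19, Z(-5, 8)) = 12961 - (8 - 5)/(-13 - 5) = 12961 - 3/(-18) = 12961 - (-1)*3/18 = 12961 - 1*(-1/6) = 12961 + 1/6 = 77767/6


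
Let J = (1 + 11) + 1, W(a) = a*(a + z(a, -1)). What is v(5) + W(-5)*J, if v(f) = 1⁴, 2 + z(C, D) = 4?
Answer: 196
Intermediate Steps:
z(C, D) = 2 (z(C, D) = -2 + 4 = 2)
v(f) = 1
W(a) = a*(2 + a) (W(a) = a*(a + 2) = a*(2 + a))
J = 13 (J = 12 + 1 = 13)
v(5) + W(-5)*J = 1 - 5*(2 - 5)*13 = 1 - 5*(-3)*13 = 1 + 15*13 = 1 + 195 = 196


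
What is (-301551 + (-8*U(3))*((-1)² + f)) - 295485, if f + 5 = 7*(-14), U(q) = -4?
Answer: -600300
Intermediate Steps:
f = -103 (f = -5 + 7*(-14) = -5 - 98 = -103)
(-301551 + (-8*U(3))*((-1)² + f)) - 295485 = (-301551 + (-8*(-4))*((-1)² - 103)) - 295485 = (-301551 + 32*(1 - 103)) - 295485 = (-301551 + 32*(-102)) - 295485 = (-301551 - 3264) - 295485 = -304815 - 295485 = -600300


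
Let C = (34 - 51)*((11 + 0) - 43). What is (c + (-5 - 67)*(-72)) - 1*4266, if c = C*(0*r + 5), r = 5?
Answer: 3638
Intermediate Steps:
C = 544 (C = -17*(11 - 43) = -17*(-32) = 544)
c = 2720 (c = 544*(0*5 + 5) = 544*(0 + 5) = 544*5 = 2720)
(c + (-5 - 67)*(-72)) - 1*4266 = (2720 + (-5 - 67)*(-72)) - 1*4266 = (2720 - 72*(-72)) - 4266 = (2720 + 5184) - 4266 = 7904 - 4266 = 3638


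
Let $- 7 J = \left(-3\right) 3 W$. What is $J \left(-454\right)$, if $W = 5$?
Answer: $- \frac{20430}{7} \approx -2918.6$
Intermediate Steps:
$J = \frac{45}{7}$ ($J = - \frac{\left(-3\right) 3 \cdot 5}{7} = - \frac{\left(-9\right) 5}{7} = \left(- \frac{1}{7}\right) \left(-45\right) = \frac{45}{7} \approx 6.4286$)
$J \left(-454\right) = \frac{45}{7} \left(-454\right) = - \frac{20430}{7}$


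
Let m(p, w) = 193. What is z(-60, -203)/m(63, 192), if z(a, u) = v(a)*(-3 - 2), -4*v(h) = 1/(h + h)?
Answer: -1/18528 ≈ -5.3972e-5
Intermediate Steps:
v(h) = -1/(8*h) (v(h) = -1/(4*(h + h)) = -1/(2*h)/4 = -1/(8*h))
z(a, u) = 5/(8*a) (z(a, u) = (-1/(8*a))*(-3 - 2) = -1/(8*a)*(-5) = 5/(8*a))
z(-60, -203)/m(63, 192) = ((5/8)/(-60))/193 = ((5/8)*(-1/60))*(1/193) = -1/96*1/193 = -1/18528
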